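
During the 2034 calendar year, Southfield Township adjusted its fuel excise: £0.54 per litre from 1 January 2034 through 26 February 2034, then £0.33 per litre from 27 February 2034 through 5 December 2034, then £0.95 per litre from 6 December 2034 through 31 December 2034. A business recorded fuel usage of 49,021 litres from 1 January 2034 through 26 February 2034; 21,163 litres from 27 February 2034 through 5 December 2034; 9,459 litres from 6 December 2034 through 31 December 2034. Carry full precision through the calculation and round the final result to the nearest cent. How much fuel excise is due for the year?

1 January – 26 February 2034: 49,021 litres at £0.54/litre → £26471.34
27 February – 5 December 2034: 21,163 litres at £0.33/litre → £6983.79
6 December – 31 December 2034: 9,459 litres at £0.95/litre → £8986.05

£42441.18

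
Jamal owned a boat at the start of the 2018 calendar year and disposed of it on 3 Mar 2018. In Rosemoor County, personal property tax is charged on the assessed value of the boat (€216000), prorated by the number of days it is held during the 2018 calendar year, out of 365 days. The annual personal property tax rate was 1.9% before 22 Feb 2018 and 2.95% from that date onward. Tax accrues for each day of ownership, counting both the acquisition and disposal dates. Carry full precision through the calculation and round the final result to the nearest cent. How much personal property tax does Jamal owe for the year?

1 Jan – 21 Feb 2018: 52 days at 1.9% → €216000 × 1.9% × 52/365 = €584.6795
22 Feb – 3 Mar 2018: 10 days at 2.95% → €216000 × 2.95% × 10/365 = €174.5753
Total = €759.2548

€759.25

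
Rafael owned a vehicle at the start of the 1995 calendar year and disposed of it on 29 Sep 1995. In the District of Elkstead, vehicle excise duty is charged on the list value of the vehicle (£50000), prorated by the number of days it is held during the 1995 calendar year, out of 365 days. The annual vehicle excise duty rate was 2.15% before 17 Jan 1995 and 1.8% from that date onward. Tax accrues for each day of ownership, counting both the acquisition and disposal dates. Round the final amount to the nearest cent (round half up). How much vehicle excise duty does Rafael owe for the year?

1 Jan – 16 Jan 1995: 16 days at 2.15% → £50000 × 2.15% × 16/365 = £47.1233
17 Jan – 29 Sep 1995: 256 days at 1.8% → £50000 × 1.8% × 256/365 = £631.2329
Total = £678.3562

£678.36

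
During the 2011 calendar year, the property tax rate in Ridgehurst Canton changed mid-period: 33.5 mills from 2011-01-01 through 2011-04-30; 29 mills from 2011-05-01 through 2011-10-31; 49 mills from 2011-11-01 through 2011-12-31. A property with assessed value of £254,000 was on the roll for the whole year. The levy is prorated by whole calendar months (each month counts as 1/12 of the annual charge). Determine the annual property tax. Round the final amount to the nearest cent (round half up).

£8,593.67

2011-01-01 to 2011-04-30: 4 months at 33.5 mills → £254,000 × 3.35% × 4/12 = £2,836.3333
2011-05-01 to 2011-10-31: 6 months at 29 mills → £254,000 × 2.9% × 6/12 = £3,683.0000
2011-11-01 to 2011-12-31: 2 months at 49 mills → £254,000 × 4.9% × 2/12 = £2,074.3333
Total = £8,593.6667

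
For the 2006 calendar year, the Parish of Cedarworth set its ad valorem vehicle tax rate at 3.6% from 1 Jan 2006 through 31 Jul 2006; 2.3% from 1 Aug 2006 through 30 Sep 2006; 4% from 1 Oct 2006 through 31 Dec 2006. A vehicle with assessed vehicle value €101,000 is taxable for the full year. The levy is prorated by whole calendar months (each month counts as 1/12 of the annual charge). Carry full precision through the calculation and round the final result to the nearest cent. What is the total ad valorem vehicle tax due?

1 Jan – 31 Jul 2006: 7 months at 3.6% → €101,000 × 3.6% × 7/12 = €2,121.0000
1 Aug – 30 Sep 2006: 2 months at 2.3% → €101,000 × 2.3% × 2/12 = €387.1667
1 Oct – 31 Dec 2006: 3 months at 4% → €101,000 × 4% × 3/12 = €1,010.0000
Total = €3,518.1667

€3,518.17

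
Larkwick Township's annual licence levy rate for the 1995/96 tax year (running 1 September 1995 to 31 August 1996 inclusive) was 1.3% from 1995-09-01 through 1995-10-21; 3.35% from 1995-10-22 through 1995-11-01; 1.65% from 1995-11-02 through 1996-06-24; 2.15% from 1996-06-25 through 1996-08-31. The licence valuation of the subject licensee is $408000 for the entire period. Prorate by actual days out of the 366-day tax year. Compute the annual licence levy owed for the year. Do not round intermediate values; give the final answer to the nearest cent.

1995-09-01 to 1995-10-21: 51 days at 1.3% → $408000 × 1.3% × 51/366 = $739.0820
1995-10-22 to 1995-11-01: 11 days at 3.35% → $408000 × 3.35% × 11/366 = $410.7869
1995-11-02 to 1996-06-24: 236 days at 1.65% → $408000 × 1.65% × 236/366 = $4340.8525
1996-06-25 to 1996-08-31: 68 days at 2.15% → $408000 × 2.15% × 68/366 = $1629.7705
Total = $7120.4918

$7120.49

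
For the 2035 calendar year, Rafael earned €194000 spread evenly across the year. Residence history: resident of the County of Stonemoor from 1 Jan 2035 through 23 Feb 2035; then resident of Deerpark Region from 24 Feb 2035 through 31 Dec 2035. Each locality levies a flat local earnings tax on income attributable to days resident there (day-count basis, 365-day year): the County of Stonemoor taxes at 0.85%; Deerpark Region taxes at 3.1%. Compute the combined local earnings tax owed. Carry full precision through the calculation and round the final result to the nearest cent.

The County of Stonemoor, 1 Jan – 23 Feb 2035: 54 days → €194000 × 0.85% × 54/365 = €243.9616
Deerpark Region, 24 Feb – 31 Dec 2035: 311 days → €194000 × 3.1% × 311/365 = €5124.2575
Total = €5368.2192

€5368.22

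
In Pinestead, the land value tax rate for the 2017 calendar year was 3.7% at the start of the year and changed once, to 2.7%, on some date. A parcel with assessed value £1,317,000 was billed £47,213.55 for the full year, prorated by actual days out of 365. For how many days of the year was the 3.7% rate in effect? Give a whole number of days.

Let d = days at the first rate; then 365 − d days at the second rate.
£1,317,000 × [3.7%·d + 2.7%·(365−d)] / 365 = £47,213.55
Solving gives d = 323, so the new rate took effect on 20 November 2017.

323 days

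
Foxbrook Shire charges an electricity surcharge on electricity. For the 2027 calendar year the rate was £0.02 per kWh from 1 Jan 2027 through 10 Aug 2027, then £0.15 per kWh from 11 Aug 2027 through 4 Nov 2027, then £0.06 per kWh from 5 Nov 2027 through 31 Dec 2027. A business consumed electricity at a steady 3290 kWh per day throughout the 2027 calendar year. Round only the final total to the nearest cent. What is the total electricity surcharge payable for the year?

1 Jan – 10 Aug 2027: 222 days × 3290 kWh/day = 730,380 kWh at £0.02/kWh → £14,607.60
11 Aug – 4 Nov 2027: 86 days × 3290 kWh/day = 282,940 kWh at £0.15/kWh → £42,441.00
5 Nov – 31 Dec 2027: 57 days × 3290 kWh/day = 187,530 kWh at £0.06/kWh → £11,251.80

£68,300.40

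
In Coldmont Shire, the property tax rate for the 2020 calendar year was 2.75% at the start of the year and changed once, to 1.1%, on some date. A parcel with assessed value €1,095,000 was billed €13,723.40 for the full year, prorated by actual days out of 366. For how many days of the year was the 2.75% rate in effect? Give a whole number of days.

34 days

Let d = days at the first rate; then 366 − d days at the second rate.
€1,095,000 × [2.75%·d + 1.1%·(366−d)] / 366 = €13,723.40
Solving gives d = 34, so the new rate took effect on 4 February 2020.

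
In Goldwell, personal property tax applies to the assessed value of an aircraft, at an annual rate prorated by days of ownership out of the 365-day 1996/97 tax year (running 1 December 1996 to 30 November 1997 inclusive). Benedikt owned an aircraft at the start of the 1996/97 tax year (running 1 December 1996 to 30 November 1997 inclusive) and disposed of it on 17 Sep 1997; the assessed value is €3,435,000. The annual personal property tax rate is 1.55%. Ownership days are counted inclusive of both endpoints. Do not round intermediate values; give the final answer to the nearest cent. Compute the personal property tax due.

€42,448.13

Days held (1 Dec 1996 – 17 Sep 1997): 291 out of 365
Tax = €3,435,000 × 1.55% × 291/365 = €42,448.1301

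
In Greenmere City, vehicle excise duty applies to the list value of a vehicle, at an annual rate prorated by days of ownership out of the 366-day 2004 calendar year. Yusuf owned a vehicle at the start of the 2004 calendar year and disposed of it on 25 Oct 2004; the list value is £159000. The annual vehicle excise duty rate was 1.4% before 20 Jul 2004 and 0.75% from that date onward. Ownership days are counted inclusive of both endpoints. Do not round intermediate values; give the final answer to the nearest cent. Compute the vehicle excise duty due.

1 Jan – 19 Jul 2004: 201 days at 1.4% → £159000 × 1.4% × 201/366 = £1222.4754
20 Jul – 25 Oct 2004: 98 days at 0.75% → £159000 × 0.75% × 98/366 = £319.3033
Total = £1541.7787

£1541.78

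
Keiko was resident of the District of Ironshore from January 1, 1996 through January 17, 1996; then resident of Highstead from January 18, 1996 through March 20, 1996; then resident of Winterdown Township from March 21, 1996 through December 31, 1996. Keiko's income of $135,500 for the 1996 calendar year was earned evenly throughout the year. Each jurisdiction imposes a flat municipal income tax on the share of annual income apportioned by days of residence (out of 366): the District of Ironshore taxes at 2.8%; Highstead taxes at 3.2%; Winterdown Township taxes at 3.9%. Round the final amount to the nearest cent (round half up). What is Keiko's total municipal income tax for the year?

The District of Ironshore, January 1 – January 17, 1996: 17 days → $135,500 × 2.8% × 17/366 = $176.2240
Highstead, January 18 – March 20, 1996: 63 days → $135,500 × 3.2% × 63/366 = $746.3607
Winterdown Township, March 21 – December 31, 1996: 286 days → $135,500 × 3.9% × 286/366 = $4,129.4180
Total = $5,052.0027

$5,052.00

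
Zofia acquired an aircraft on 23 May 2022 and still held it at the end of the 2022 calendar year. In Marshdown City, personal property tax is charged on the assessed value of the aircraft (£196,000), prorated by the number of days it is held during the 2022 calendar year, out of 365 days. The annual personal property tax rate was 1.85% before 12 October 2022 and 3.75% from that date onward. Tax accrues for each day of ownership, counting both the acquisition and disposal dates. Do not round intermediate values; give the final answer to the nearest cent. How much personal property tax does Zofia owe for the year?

23 May – 11 October 2022: 142 days at 1.85% → £196,000 × 1.85% × 142/365 = £1,410.6630
12 October – 31 December 2022: 81 days at 3.75% → £196,000 × 3.75% × 81/365 = £1,631.0959
Total = £3,041.7589

£3,041.76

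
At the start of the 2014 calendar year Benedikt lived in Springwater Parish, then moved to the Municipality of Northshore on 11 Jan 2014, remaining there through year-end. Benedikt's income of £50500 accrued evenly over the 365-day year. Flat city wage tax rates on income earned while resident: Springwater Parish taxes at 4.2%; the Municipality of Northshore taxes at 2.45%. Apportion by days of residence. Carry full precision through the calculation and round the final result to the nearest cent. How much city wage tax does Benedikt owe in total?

£1261.46

Springwater Parish, 1 Jan – 10 Jan 2014: 10 days → £50500 × 4.2% × 10/365 = £58.1096
The Municipality of Northshore, 11 Jan – 31 Dec 2014: 355 days → £50500 × 2.45% × 355/365 = £1203.3527
Total = £1261.4623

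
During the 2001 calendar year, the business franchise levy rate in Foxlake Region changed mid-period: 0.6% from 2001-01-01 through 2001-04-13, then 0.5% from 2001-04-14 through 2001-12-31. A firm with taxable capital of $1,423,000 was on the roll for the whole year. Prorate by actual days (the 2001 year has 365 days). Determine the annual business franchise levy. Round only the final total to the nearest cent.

$7,516.56

2001-01-01 to 2001-04-13: 103 days at 0.6% → $1,423,000 × 0.6% × 103/365 = $2,409.3534
2001-04-14 to 2001-12-31: 262 days at 0.5% → $1,423,000 × 0.5% × 262/365 = $5,107.2055
Total = $7,516.5589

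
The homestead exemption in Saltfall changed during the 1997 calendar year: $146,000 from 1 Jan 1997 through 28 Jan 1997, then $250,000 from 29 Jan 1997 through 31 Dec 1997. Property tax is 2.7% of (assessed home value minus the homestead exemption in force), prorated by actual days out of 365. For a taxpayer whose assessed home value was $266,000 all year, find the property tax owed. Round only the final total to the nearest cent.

1 Jan – 28 Jan 1997: 28 days, exemption $146,000 → ($266,000 − $146,000) × 2.7% × 28/365 = $248.5479
29 Jan – 31 Dec 1997: 337 days, exemption $250,000 → ($266,000 − $250,000) × 2.7% × 337/365 = $398.8603
Total = $647.4082

$647.41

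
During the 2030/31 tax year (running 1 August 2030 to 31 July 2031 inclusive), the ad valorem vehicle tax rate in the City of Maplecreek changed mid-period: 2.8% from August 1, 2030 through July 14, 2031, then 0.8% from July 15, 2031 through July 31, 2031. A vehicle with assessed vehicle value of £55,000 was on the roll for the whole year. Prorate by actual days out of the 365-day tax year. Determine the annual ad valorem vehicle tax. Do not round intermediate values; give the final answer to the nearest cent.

August 1, 2030 – July 14, 2031: 348 days at 2.8% → £55,000 × 2.8% × 348/365 = £1,468.2740
July 15 – July 31, 2031: 17 days at 0.8% → £55,000 × 0.8% × 17/365 = £20.4932
Total = £1,488.7671

£1,488.77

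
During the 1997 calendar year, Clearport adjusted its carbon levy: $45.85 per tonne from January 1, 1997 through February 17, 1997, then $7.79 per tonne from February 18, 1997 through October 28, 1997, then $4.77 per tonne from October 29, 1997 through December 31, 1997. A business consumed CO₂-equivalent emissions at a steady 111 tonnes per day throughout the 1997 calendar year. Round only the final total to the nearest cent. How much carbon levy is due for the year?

January 1 – February 17, 1997: 48 days × 111 tonnes/day = 5,328 tonnes at $45.85/tonne → $244,288.80
February 18 – October 28, 1997: 253 days × 111 tonnes/day = 28,083 tonnes at $7.79/tonne → $218,766.57
October 29 – December 31, 1997: 64 days × 111 tonnes/day = 7,104 tonnes at $4.77/tonne → $33,886.08

$496,941.45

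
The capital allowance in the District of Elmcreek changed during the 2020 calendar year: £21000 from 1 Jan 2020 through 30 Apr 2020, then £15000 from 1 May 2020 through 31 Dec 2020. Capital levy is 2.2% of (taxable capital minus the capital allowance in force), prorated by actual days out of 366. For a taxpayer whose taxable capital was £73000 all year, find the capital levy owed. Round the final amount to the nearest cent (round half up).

£1232.36

1 Jan – 30 Apr 2020: 121 days, exemption £21000 → (£73000 − £21000) × 2.2% × 121/366 = £378.2077
1 May – 31 Dec 2020: 245 days, exemption £15000 → (£73000 − £15000) × 2.2% × 245/366 = £854.1530
Total = £1232.3607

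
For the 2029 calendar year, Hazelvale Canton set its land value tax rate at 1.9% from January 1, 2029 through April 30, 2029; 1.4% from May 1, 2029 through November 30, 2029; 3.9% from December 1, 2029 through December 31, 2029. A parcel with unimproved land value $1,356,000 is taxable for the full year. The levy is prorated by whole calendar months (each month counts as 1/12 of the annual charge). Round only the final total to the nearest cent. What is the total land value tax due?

January 1 – April 30, 2029: 4 months at 1.9% → $1,356,000 × 1.9% × 4/12 = $8,588.0000
May 1 – November 30, 2029: 7 months at 1.4% → $1,356,000 × 1.4% × 7/12 = $11,074.0000
December 1 – December 31, 2029: 1 month at 3.9% → $1,356,000 × 3.9% × 1/12 = $4,407.0000
Total = $24,069.0000

$24,069.00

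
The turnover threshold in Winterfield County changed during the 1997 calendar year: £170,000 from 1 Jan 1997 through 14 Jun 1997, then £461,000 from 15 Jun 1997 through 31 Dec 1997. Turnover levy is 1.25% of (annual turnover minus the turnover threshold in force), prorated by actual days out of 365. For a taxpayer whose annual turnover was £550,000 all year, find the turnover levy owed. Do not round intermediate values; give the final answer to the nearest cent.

£2,756.85

1 Jan – 14 Jun 1997: 165 days, exemption £170,000 → (£550,000 − £170,000) × 1.25% × 165/365 = £2,147.2603
15 Jun – 31 Dec 1997: 200 days, exemption £461,000 → (£550,000 − £461,000) × 1.25% × 200/365 = £609.5890
Total = £2,756.8493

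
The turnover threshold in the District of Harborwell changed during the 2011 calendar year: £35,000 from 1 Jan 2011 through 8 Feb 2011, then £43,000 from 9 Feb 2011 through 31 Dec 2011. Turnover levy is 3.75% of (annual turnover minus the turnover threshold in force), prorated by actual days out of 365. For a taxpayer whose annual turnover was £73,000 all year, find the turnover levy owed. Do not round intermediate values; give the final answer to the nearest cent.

£1,157.05

1 Jan – 8 Feb 2011: 39 days, exemption £35,000 → (£73,000 − £35,000) × 3.75% × 39/365 = £152.2603
9 Feb – 31 Dec 2011: 326 days, exemption £43,000 → (£73,000 − £43,000) × 3.75% × 326/365 = £1,004.7945
Total = £1,157.0548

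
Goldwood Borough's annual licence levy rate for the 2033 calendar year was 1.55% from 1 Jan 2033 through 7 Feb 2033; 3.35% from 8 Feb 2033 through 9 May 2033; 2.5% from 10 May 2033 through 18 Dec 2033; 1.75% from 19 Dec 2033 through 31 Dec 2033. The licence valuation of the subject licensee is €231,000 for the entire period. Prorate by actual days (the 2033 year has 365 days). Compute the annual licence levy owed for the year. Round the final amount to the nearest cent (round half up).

1 Jan – 7 Feb 2033: 38 days at 1.55% → €231,000 × 1.55% × 38/365 = €372.7644
8 Feb – 9 May 2033: 91 days at 3.35% → €231,000 × 3.35% × 91/365 = €1,929.3247
10 May – 18 Dec 2033: 223 days at 2.5% → €231,000 × 2.5% × 223/365 = €3,528.2877
19 Dec – 31 Dec 2033: 13 days at 1.75% → €231,000 × 1.75% × 13/365 = €143.9795
Total = €5,974.3562

€5,974.36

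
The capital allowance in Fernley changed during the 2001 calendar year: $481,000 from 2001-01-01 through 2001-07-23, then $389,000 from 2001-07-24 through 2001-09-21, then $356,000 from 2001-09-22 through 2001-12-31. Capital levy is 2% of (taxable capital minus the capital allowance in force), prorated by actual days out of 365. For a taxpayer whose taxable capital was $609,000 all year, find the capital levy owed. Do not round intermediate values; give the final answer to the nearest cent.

$3,554.25

2001-01-01 to 2001-07-23: 204 days, exemption $481,000 → ($609,000 − $481,000) × 2% × 204/365 = $1,430.7945
2001-07-24 to 2001-09-21: 60 days, exemption $389,000 → ($609,000 − $389,000) × 2% × 60/365 = $723.2877
2001-09-22 to 2001-12-31: 101 days, exemption $356,000 → ($609,000 − $356,000) × 2% × 101/365 = $1,400.1644
Total = $3,554.2466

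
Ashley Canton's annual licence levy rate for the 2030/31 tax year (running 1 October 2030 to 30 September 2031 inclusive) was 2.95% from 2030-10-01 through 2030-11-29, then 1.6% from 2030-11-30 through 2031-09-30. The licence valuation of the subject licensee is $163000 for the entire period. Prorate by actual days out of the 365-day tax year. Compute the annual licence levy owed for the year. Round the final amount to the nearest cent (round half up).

$2969.73

2030-10-01 to 2030-11-29: 60 days at 2.95% → $163000 × 2.95% × 60/365 = $790.4384
2030-11-30 to 2031-09-30: 305 days at 1.6% → $163000 × 1.6% × 305/365 = $2179.2877
Total = $2969.7260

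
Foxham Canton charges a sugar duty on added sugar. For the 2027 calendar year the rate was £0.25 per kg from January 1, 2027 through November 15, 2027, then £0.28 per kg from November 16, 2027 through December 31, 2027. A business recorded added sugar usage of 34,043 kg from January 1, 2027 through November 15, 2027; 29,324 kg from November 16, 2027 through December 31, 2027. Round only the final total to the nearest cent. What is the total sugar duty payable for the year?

£16,721.47

January 1 – November 15, 2027: 34,043 kg at £0.25/kg → £8,510.75
November 16 – December 31, 2027: 29,324 kg at £0.28/kg → £8,210.72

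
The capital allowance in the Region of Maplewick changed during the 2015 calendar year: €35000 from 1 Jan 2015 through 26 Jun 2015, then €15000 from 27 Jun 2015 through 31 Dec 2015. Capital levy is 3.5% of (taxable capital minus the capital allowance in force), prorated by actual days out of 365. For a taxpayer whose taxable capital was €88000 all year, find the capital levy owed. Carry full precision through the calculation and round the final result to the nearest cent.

€2215.55

1 Jan – 26 Jun 2015: 177 days, exemption €35000 → (€88000 − €35000) × 3.5% × 177/365 = €899.5479
27 Jun – 31 Dec 2015: 188 days, exemption €15000 → (€88000 − €15000) × 3.5% × 188/365 = €1316.0000
Total = €2215.5479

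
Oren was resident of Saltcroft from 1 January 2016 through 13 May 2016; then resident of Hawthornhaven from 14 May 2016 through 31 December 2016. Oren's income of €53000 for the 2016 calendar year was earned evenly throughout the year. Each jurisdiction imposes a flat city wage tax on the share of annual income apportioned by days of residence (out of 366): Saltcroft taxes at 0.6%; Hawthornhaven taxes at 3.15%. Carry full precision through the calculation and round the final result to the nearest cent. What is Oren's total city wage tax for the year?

€1174.69

Saltcroft, 1 January – 13 May 2016: 134 days → €53000 × 0.6% × 134/366 = €116.4262
Hawthornhaven, 14 May – 31 December 2016: 232 days → €53000 × 3.15% × 232/366 = €1058.2623
Total = €1174.6885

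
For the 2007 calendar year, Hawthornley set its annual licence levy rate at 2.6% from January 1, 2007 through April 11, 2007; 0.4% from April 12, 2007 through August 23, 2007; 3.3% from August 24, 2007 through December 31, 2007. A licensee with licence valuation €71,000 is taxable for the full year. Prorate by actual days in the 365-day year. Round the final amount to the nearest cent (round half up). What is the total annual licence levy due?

January 1 – April 11, 2007: 101 days at 2.6% → €71,000 × 2.6% × 101/365 = €510.8110
April 12 – August 23, 2007: 134 days at 0.4% → €71,000 × 0.4% × 134/365 = €104.2630
August 24 – December 31, 2007: 130 days at 3.3% → €71,000 × 3.3% × 130/365 = €834.4932
Total = €1,449.5671

€1,449.57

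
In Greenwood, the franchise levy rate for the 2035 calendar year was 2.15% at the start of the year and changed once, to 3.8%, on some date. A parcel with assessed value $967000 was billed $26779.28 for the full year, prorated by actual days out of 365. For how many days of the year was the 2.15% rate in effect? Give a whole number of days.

Let d = days at the first rate; then 365 − d days at the second rate.
$967000 × [2.15%·d + 3.8%·(365−d)] / 365 = $26779.28
Solving gives d = 228, so the new rate took effect on 17 August 2035.

228 days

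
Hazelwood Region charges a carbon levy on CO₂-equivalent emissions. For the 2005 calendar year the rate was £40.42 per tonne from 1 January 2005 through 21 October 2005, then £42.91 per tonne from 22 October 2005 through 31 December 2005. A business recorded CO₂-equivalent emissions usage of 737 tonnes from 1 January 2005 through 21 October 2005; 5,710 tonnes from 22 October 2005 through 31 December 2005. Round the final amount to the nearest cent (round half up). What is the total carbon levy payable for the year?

1 January – 21 October 2005: 737 tonnes at £40.42/tonne → £29,789.54
22 October – 31 December 2005: 5,710 tonnes at £42.91/tonne → £245,016.10

£274,805.64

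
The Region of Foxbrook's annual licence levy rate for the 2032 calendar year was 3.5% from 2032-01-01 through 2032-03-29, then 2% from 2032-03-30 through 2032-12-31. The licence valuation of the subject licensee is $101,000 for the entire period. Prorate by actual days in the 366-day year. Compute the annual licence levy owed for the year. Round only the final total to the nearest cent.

$2,388.40

2032-01-01 to 2032-03-29: 89 days at 3.5% → $101,000 × 3.5% × 89/366 = $859.6038
2032-03-30 to 2032-12-31: 277 days at 2% → $101,000 × 2% × 277/366 = $1,528.7978
Total = $2,388.4016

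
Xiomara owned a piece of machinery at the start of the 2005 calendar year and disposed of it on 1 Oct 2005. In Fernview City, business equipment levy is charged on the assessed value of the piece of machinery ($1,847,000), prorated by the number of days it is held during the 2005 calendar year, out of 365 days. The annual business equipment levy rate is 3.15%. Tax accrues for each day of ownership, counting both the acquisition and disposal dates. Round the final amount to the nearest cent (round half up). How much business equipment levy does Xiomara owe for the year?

$43,675.22

Days held (1 Jan – 1 Oct 2005): 274 out of 365
Tax = $1,847,000 × 3.15% × 274/365 = $43,675.2247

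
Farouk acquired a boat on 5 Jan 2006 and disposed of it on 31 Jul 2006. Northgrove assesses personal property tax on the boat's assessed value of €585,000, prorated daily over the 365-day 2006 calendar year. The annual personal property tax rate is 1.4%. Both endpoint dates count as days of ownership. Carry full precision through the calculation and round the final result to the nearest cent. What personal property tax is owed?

€4,667.18

Days held (5 Jan – 31 Jul 2006): 208 out of 365
Tax = €585,000 × 1.4% × 208/365 = €4,667.1781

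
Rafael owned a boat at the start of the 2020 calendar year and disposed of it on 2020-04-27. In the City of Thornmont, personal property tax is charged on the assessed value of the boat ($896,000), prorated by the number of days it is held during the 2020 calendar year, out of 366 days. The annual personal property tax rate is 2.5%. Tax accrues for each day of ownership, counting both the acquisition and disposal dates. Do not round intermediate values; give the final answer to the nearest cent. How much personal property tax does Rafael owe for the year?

Days held (2020-01-01 to 2020-04-27): 118 out of 366
Tax = $896,000 × 2.5% × 118/366 = $7,221.8579

$7,221.86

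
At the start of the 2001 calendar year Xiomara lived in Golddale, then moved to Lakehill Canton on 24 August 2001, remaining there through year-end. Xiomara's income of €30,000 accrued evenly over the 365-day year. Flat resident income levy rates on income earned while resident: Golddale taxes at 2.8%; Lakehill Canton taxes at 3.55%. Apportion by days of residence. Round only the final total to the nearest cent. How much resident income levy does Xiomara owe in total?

Golddale, 1 January – 23 August 2001: 235 days → €30,000 × 2.8% × 235/365 = €540.8219
Lakehill Canton, 24 August – 31 December 2001: 130 days → €30,000 × 3.55% × 130/365 = €379.3151
Total = €920.1370

€920.14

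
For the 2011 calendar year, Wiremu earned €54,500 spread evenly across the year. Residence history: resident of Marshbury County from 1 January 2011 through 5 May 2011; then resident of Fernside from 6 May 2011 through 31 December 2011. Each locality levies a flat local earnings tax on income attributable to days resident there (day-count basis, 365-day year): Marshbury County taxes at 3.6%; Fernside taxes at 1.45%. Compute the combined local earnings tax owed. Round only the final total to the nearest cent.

Marshbury County, 1 January – 5 May 2011: 125 days → €54,500 × 3.6% × 125/365 = €671.9178
Fernside, 6 May – 31 December 2011: 240 days → €54,500 × 1.45% × 240/365 = €519.6164
Total = €1,191.5342

€1,191.53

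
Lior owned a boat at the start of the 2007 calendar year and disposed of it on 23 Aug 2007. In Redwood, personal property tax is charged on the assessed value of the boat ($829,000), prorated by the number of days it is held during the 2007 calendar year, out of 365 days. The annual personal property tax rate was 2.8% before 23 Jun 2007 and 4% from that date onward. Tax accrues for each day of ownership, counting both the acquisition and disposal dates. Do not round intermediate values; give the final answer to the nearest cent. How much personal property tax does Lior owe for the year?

$16,634.51

1 Jan – 22 Jun 2007: 173 days at 2.8% → $829,000 × 2.8% × 173/365 = $11,001.8521
23 Jun – 23 Aug 2007: 62 days at 4% → $829,000 × 4% × 62/365 = $5,632.6575
Total = $16,634.5096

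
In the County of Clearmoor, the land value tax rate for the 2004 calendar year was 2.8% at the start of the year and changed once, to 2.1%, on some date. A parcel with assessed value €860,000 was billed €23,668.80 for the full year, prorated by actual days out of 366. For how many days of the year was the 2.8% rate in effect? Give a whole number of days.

341 days

Let d = days at the first rate; then 366 − d days at the second rate.
€860,000 × [2.8%·d + 2.1%·(366−d)] / 366 = €23,668.80
Solving gives d = 341, so the new rate took effect on 7 December 2004.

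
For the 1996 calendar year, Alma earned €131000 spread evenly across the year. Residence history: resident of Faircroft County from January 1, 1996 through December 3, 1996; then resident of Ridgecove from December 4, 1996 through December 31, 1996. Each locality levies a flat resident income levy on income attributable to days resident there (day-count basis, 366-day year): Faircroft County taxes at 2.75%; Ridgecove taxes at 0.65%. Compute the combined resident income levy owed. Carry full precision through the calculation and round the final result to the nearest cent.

Faircroft County, January 1 – December 3, 1996: 338 days → €131000 × 2.75% × 338/366 = €3326.8989
Ridgecove, December 4 – December 31, 1996: 28 days → €131000 × 0.65% × 28/366 = €65.1421
Total = €3392.0410

€3392.04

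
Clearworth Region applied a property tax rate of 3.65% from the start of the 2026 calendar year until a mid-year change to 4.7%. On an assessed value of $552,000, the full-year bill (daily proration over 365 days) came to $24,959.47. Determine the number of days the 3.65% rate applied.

62 days

Let d = days at the first rate; then 365 − d days at the second rate.
$552,000 × [3.65%·d + 4.7%·(365−d)] / 365 = $24,959.47
Solving gives d = 62, so the new rate took effect on March 4, 2026.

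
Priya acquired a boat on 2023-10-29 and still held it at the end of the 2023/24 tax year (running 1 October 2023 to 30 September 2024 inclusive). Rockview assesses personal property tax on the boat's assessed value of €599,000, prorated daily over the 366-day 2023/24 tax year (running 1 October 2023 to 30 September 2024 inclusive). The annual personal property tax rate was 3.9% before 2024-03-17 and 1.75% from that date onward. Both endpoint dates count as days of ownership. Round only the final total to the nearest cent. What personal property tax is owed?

€14,606.76

2023-10-29 to 2024-03-16: 140 days at 3.9% → €599,000 × 3.9% × 140/366 = €8,935.9016
2024-03-17 to 2024-09-30: 198 days at 1.75% → €599,000 × 1.75% × 198/366 = €5,670.8607
Total = €14,606.7623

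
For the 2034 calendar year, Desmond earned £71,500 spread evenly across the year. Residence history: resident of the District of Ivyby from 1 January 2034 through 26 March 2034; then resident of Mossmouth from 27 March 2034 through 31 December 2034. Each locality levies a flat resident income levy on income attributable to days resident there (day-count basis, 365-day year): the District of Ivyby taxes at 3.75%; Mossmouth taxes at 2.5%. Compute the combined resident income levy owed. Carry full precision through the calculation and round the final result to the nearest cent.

£1,995.63

The District of Ivyby, 1 January – 26 March 2034: 85 days → £71,500 × 3.75% × 85/365 = £624.4007
Mossmouth, 27 March – 31 December 2034: 280 days → £71,500 × 2.5% × 280/365 = £1,371.2329
Total = £1,995.6336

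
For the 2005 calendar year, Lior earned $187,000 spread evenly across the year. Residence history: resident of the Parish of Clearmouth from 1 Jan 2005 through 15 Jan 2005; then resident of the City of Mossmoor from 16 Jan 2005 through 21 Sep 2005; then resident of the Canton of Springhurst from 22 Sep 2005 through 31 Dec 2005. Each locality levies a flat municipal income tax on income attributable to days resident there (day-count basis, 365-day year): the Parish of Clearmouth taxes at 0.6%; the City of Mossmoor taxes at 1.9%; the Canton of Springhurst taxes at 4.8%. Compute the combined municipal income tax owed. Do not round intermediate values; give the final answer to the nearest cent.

The Parish of Clearmouth, 1 Jan – 15 Jan 2005: 15 days → $187,000 × 0.6% × 15/365 = $46.1096
The City of Mossmoor, 16 Jan – 21 Sep 2005: 249 days → $187,000 × 1.9% × 249/365 = $2,423.8274
The Canton of Springhurst, 22 Sep – 31 Dec 2005: 101 days → $187,000 × 4.8% × 101/365 = $2,483.7699
Total = $4,953.7068

$4,953.71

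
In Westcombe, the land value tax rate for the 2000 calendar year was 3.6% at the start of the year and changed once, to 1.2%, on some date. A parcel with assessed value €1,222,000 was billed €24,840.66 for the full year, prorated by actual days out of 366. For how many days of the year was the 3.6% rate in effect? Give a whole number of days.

Let d = days at the first rate; then 366 − d days at the second rate.
€1,222,000 × [3.6%·d + 1.2%·(366−d)] / 366 = €24,840.66
Solving gives d = 127, so the new rate took effect on 7 May 2000.

127 days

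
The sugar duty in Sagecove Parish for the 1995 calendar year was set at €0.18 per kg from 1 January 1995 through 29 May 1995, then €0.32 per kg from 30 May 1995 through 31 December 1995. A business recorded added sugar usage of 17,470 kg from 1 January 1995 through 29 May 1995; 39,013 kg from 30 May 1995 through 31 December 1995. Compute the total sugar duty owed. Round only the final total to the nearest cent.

€15,628.76

1 January – 29 May 1995: 17,470 kg at €0.18/kg → €3,144.60
30 May – 31 December 1995: 39,013 kg at €0.32/kg → €12,484.16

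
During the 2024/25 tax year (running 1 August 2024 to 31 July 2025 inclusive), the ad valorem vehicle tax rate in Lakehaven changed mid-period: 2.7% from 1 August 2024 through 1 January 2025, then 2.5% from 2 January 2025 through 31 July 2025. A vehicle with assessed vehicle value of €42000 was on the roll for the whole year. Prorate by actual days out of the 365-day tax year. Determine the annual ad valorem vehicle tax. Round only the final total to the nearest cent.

1 August 2024 – 1 January 2025: 154 days at 2.7% → €42000 × 2.7% × 154/365 = €478.4548
2 January – 31 July 2025: 211 days at 2.5% → €42000 × 2.5% × 211/365 = €606.9863
Total = €1085.4411

€1085.44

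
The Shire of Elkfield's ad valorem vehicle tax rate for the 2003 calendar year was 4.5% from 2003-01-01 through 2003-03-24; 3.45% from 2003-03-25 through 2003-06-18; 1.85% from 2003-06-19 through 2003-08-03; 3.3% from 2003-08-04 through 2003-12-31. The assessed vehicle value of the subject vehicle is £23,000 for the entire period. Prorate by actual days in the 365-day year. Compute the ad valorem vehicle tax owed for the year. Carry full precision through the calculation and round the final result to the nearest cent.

£787.86

2003-01-01 to 2003-03-24: 83 days at 4.5% → £23,000 × 4.5% × 83/365 = £235.3562
2003-03-25 to 2003-06-18: 86 days at 3.45% → £23,000 × 3.45% × 86/365 = £186.9616
2003-06-19 to 2003-08-03: 46 days at 1.85% → £23,000 × 1.85% × 46/365 = £53.6247
2003-08-04 to 2003-12-31: 150 days at 3.3% → £23,000 × 3.3% × 150/365 = £311.9178
Total = £787.8603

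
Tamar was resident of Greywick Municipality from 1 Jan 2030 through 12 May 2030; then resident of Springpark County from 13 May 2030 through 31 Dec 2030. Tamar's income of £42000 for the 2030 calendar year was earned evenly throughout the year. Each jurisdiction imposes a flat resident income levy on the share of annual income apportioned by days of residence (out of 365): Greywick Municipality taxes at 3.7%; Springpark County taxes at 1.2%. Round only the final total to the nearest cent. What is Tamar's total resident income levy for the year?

£883.73

Greywick Municipality, 1 Jan – 12 May 2030: 132 days → £42000 × 3.7% × 132/365 = £561.9945
Springpark County, 13 May – 31 Dec 2030: 233 days → £42000 × 1.2% × 233/365 = £321.7315
Total = £883.7260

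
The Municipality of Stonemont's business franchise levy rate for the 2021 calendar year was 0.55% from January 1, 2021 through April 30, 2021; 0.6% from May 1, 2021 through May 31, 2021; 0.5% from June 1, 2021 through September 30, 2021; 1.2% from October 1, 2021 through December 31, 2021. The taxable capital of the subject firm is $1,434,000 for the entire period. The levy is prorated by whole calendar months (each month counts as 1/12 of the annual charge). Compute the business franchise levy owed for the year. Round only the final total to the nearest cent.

$10,038.00

January 1 – April 30, 2021: 4 months at 0.55% → $1,434,000 × 0.55% × 4/12 = $2,629.0000
May 1 – May 31, 2021: 1 month at 0.6% → $1,434,000 × 0.6% × 1/12 = $717.0000
June 1 – September 30, 2021: 4 months at 0.5% → $1,434,000 × 0.5% × 4/12 = $2,390.0000
October 1 – December 31, 2021: 3 months at 1.2% → $1,434,000 × 1.2% × 3/12 = $4,302.0000
Total = $10,038.0000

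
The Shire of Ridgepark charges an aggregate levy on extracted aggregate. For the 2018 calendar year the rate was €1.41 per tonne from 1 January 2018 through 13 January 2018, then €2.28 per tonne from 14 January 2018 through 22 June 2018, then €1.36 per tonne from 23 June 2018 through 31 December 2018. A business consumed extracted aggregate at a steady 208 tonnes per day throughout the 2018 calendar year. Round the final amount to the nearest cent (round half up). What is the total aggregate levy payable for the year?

€134004.00

1 January – 13 January 2018: 13 days × 208 tonnes/day = 2,704 tonnes at €1.41/tonne → €3812.64
14 January – 22 June 2018: 160 days × 208 tonnes/day = 33,280 tonnes at €2.28/tonne → €75878.40
23 June – 31 December 2018: 192 days × 208 tonnes/day = 39,936 tonnes at €1.36/tonne → €54312.96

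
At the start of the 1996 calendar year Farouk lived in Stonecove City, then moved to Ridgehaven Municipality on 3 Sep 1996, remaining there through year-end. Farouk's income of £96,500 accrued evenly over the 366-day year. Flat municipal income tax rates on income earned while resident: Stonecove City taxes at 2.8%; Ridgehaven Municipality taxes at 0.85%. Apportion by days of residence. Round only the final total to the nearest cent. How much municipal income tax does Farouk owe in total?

£2,085.03

Stonecove City, 1 Jan – 2 Sep 1996: 246 days → £96,500 × 2.8% × 246/366 = £1,816.0984
Ridgehaven Municipality, 3 Sep – 31 Dec 1996: 120 days → £96,500 × 0.85% × 120/366 = £268.9344
Total = £2,085.0328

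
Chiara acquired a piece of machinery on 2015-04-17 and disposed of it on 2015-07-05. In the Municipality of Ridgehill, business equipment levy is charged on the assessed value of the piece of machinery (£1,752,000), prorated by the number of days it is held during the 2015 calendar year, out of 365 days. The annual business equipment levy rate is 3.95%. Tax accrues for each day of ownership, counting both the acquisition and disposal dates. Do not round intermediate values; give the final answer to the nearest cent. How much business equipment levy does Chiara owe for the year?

Days held (2015-04-17 to 2015-07-05): 80 out of 365
Tax = £1,752,000 × 3.95% × 80/365 = £15,168.0000

£15,168.00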